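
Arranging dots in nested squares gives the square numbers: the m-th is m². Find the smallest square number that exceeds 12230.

Solve n² > 12230 for integer n.
The largest n with value ≤ 12230 is 110 (since 12100 ≤ 12230 < 12321), so the first above is n = 111, value 12321.

12321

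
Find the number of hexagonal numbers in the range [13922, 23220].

The n-th hexagonal number is n(2n−1).
Smallest index with value ≥ 13922: n = 84 (giving 14028).
Largest index with value ≤ 23220: n = 108 (giving 23220).
Indices 84 through 108: 25 terms.

25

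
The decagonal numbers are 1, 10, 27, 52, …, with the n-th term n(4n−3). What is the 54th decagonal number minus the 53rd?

425

Consecutive decagonal numbers differ by 8n − 7: here 8·54 − 7 = 425.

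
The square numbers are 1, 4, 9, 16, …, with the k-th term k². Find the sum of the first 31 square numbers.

10416

Σ_{i=1}^{31} i² = 31·32·63/6 = 10416.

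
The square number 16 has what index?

4

We need n² = 16, so n = √16 = 4.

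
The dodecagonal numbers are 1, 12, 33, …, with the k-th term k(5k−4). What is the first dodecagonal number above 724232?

724281

Solve n(5n−4) > 724232 for integer n.
The largest n with value ≤ 724232 is 380 (since 720480 ≤ 724232 < 724281), so the first above is n = 381, value 724281.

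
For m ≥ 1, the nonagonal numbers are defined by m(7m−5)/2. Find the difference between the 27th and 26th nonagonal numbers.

Consecutive nonagonal numbers differ by 7n − 6: here 7·27 − 6 = 183.

183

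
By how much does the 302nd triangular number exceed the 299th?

903

302·303/2 = 45753 and 299·300/2 = 44850.
Difference: 45753 − 44850 = 903.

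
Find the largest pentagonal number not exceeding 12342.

12105

Solve n(3n−1)/2 ≤ 12342 for integer n.
n = 90 gives 12105 ≤ 12342, while n = 91 gives 12376 > 12342; so the answer is 12105.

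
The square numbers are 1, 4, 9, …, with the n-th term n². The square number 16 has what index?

We need n² = 16, so n = √16 = 4.
Check: 4² = 16. ✓

4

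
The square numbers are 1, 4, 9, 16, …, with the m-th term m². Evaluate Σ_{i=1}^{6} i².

Σ_{i=1}^{6} i² = 6·7·13/6 = 91.

91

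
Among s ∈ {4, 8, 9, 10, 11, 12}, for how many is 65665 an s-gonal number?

1

s = 4: P(4, 256) = 65536 and P(4, 257) = 66049; 65665 is not s-gonal.
s = 8: P(8, 148) = 65416 and P(8, 149) = 66305; 65665 is not s-gonal.
s = 9: P(9, 137) = 65349 and P(9, 138) = 66309; 65665 is not s-gonal.
s = 10: P(10, 128) = 65152 and P(10, 129) = 66177; 65665 is not s-gonal.
s = 11: P(11, 121) = 65461 and P(11, 122) = 66551; 65665 is not s-gonal.
s = 12: P(12, 115) = 65665. ✓
Hits: s ∈ {12} → 1.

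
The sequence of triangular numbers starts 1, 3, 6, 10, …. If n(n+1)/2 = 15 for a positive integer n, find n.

Set n(n+1)/2 = 15, giving n² + n − 30 = 0.
The discriminant is 1 + 8·15 = 121, and √121 = 11.
So n = (-1 + 11) / 2 = 10/2 = 5.

5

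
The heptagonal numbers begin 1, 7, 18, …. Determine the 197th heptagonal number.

197·(5·197 − 3)/2 = 197·982/2 = 197·491 = 96727.

96727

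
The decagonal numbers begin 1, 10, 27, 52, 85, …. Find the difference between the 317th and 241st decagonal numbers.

169404

317·(4·317 − 3) = 401005 and 241·(4·241 − 3) = 231601.
Difference: 401005 − 231601 = 169404.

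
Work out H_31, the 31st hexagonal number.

1891

The 31st hexagonal number is n(2n−1) with n = 31.
31·(2·31 − 1) = 31·61 = 1891.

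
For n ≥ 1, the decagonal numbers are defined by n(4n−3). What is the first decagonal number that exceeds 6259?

Solve n(4n−3) > 6259 for integer n.
The largest n with value ≤ 6259 is 39 (since 5967 ≤ 6259 < 6280), so the first above is n = 40, value 6280.

6280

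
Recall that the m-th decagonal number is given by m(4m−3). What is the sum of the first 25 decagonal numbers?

21125

Σ i(4i−3) = 4Σi² − 3Σi over i = 1..25.
Σi = 325 and Σi² = 5525.
4·5525 − 3·325 = 21125.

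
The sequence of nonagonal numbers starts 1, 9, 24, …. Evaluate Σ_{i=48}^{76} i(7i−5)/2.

392776

Σ i(7i−5)/2 = (7Σi² − 5Σi) / 2 over i = 48..76.
Σi = 2926 − 1128 = 1798 and Σi² = 149226 − 35720 = 113506.
(7·113506 − 5·1798) / 2 = 785552/2 = 392776.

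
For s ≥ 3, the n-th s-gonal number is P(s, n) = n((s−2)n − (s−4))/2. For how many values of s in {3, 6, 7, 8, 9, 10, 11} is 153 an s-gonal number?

s = 3: P(3, 17) = 153. ✓
s = 6: P(6, 9) = 153. ✓
s = 7: P(7, 8) = 148 and P(7, 9) = 189; 153 is not s-gonal.
s = 8: P(8, 7) = 133 and P(8, 8) = 176; 153 is not s-gonal.
s = 9: P(9, 6) = 111 and P(9, 7) = 154; 153 is not s-gonal.
s = 10: P(10, 6) = 126 and P(10, 7) = 175; 153 is not s-gonal.
s = 11: P(11, 6) = 141 and P(11, 7) = 196; 153 is not s-gonal.
Hits: s ∈ {3, 6} → 2.

2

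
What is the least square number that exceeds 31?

Solve n² > 31 for integer n.
The largest n with value ≤ 31 is 5 (since 25 ≤ 31 < 36), so the first above is n = 6, value 36.

36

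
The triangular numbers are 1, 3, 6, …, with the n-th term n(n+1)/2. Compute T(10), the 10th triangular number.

The 10th triangular number is n(n+1)/2 with n = 10.
10·11/2 = 110/2 = 55.

55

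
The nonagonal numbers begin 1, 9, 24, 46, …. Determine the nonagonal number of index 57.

57·(7·57 − 5)/2 = 57·394/2 = 57·197 = 11229.

11229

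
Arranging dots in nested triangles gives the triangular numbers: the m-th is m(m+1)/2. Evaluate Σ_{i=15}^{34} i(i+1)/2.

Σ i(i+1)/2 = (Σi² + Σi) / 2 over i = 15..34.
Σi = 595 − 105 = 490 and Σi² = 13685 − 1015 = 12670.
(1·12670 + 1·490) / 2 = 13160/2 = 6580.

6580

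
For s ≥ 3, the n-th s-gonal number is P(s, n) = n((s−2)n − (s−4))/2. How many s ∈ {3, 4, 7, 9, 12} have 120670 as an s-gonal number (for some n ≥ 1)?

1

s = 3: P(3, 490) = 120295 and P(3, 491) = 120786; 120670 is not s-gonal.
s = 4: P(4, 347) = 120409 and P(4, 348) = 121104; 120670 is not s-gonal.
s = 7: P(7, 220) = 120670. ✓
s = 9: P(9, 186) = 120621 and P(9, 187) = 121924; 120670 is not s-gonal.
s = 12: P(12, 155) = 119505 and P(12, 156) = 121056; 120670 is not s-gonal.
Hits: s ∈ {7} → 1.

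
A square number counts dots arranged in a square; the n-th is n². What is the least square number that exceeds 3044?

3136

Solve n² > 3044 for integer n.
The largest n with value ≤ 3044 is 55 (since 3025 ≤ 3044 < 3136), so the first above is n = 56, value 3136.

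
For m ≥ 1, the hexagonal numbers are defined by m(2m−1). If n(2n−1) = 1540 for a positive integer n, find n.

Set n(2n−1) = 1540, giving 2n² − n − 1540 = 0.
The discriminant is 1 + 8·1540 = 12321, and √12321 = 111.
So n = (1 + 111) / 4 = 112/4 = 28.

28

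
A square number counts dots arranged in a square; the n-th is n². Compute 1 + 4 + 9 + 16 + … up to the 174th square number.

1771175

Σ_{i=1}^{174} i² = 174·175·349/6 = 1771175.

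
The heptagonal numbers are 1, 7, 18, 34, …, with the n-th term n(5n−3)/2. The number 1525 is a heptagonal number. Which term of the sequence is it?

25

Set n(5n−3)/2 = 1525, giving 5n² − 3n − 3050 = 0.
The discriminant is 9 + 40·1525 = 61009, and √61009 = 247.
So n = (3 + 247) / 10 = 250/10 = 25.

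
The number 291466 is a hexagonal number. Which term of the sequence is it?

382

Set n(2n−1) = 291466, giving 2n² − n − 291466 = 0.
The discriminant is 1 + 8·291466 = 2331729, and √2331729 = 1527.
So n = (1 + 1527) / 4 = 1528/4 = 382.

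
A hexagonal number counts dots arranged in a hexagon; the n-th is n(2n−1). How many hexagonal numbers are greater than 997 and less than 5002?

The n-th hexagonal number is n(2n−1).
Smallest index with value > 997: n = 23 (giving 1035).
Largest index with value < 5002: n = 50 (giving 4950).
Indices 23 through 50: 28 terms.

28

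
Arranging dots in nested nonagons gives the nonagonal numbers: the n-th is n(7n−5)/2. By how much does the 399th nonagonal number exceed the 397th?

399·(7·399 − 5)/2 = 556206 and 397·(7·397 − 5)/2 = 550639.
Difference: 556206 − 550639 = 5567.

5567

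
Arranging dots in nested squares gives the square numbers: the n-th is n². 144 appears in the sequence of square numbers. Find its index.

We need n² = 144, so n = √144 = 12.

12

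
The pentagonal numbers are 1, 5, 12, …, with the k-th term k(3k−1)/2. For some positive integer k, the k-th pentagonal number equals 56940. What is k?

Set n(3n−1)/2 = 56940, giving 3n² − n − 113880 = 0.
The discriminant is 1 + 24·56940 = 1366561, and √1366561 = 1169.
So n = (1 + 1169) / 6 = 1170/6 = 195.
Check: 195·(3·195 − 1)/2 = 56940. ✓

195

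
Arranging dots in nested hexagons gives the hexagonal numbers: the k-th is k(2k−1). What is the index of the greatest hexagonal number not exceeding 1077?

23

Solve n(2n−1) ≤ 1077 for integer n.
n = 23 gives 1035 ≤ 1077, while n = 24 gives 1128 > 1077; so the answer is index 23.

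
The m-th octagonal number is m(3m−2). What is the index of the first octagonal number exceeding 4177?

38

Solve n(3n−2) > 4177 for integer n.
The largest n with value ≤ 4177 is 37 (since 4033 ≤ 4177 < 4256), so the first above is n = 38, value 4256.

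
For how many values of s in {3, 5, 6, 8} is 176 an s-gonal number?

s = 3: P(3, 18) = 171 and P(3, 19) = 190; 176 is not s-gonal.
s = 5: P(5, 11) = 176. ✓
s = 6: P(6, 9) = 153 and P(6, 10) = 190; 176 is not s-gonal.
s = 8: P(8, 8) = 176. ✓
Hits: s ∈ {5, 8} → 2.

2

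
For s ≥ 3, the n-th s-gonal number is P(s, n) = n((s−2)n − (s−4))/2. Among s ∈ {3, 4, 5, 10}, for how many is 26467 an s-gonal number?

1

s = 3: P(3, 229) = 26335 and P(3, 230) = 26565; 26467 is not s-gonal.
s = 4: P(4, 162) = 26244 and P(4, 163) = 26569; 26467 is not s-gonal.
s = 5: P(5, 133) = 26467. ✓
s = 10: P(10, 81) = 26001 and P(10, 82) = 26650; 26467 is not s-gonal.
Hits: s ∈ {5} → 1.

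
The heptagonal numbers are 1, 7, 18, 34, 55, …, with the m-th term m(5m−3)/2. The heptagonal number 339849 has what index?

369

Set n(5n−3)/2 = 339849, giving 5n² − 3n − 679698 = 0.
So n = (3 + 3687) / 10 = 3690/10 = 369.
Check: 369·(5·369 − 3)/2 = 339849. ✓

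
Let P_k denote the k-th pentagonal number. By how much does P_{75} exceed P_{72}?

660

75·(3·75 − 1)/2 = 8400 and 72·(3·72 − 1)/2 = 7740.
Difference: 8400 − 7740 = 660.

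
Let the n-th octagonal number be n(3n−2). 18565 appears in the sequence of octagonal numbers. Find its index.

79

Set n(3n−2) = 18565, giving 3n² − 2n − 18565 = 0.
The discriminant is 4 + 12·18565 = 222784, and √222784 = 472.
So n = (2 + 472) / 6 = 474/6 = 79.
Check: 79·(3·79 − 2) = 18565. ✓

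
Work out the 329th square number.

108241

The 329th square number is n² with n = 329.
329² = 108241.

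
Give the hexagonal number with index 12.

276

The 12th hexagonal number is n(2n−1) with n = 12.
12·(2·12 − 1) = 12·23 = 276.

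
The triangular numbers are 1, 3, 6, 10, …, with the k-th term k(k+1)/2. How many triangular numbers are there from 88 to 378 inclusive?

The n-th triangular number is n(n+1)/2.
Smallest index with value ≥ 88: n = 13 (giving 91).
Largest index with value ≤ 378: n = 27 (giving 378).
Indices 13 through 27: 15 terms.

15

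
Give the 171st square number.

29241

The 171st square number is n² with n = 171.
171² = 29241.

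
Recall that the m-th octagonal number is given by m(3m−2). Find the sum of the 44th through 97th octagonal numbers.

836919

Σ i(3i−2) = 3Σi² − 2Σi over i = 44..97.
Σi = 4753 − 946 = 3807 and Σi² = 308945 − 27434 = 281511.
3·281511 − 2·3807 = 836919.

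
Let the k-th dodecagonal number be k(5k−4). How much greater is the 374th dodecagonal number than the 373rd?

3731

Consecutive dodecagonal numbers differ by 10n − 9: here 10·374 − 9 = 3731.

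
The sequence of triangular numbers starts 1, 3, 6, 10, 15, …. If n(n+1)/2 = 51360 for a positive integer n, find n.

320

Set n(n+1)/2 = 51360, giving n² + n − 102720 = 0.
So n = (-1 + 641) / 2 = 640/2 = 320.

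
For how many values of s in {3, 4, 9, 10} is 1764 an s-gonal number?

s = 3: P(3, 58) = 1711 and P(3, 59) = 1770; 1764 is not s-gonal.
s = 4: P(4, 42) = 1764. ✓
s = 9: P(9, 22) = 1639 and P(9, 23) = 1794; 1764 is not s-gonal.
s = 10: P(10, 21) = 1701 and P(10, 22) = 1870; 1764 is not s-gonal.
Hits: s ∈ {4} → 1.

1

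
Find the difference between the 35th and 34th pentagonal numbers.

103

Consecutive pentagonal numbers differ by 3n − 2: here 3·35 − 2 = 103.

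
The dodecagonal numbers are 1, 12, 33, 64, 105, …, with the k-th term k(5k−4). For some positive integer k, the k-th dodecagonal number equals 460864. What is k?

Set n(5n−4) = 460864, giving 5n² − 4n − 460864 = 0.
The discriminant is 16 + 20·460864 = 9217296, and √9217296 = 3036.
So n = (4 + 3036) / 10 = 3040/10 = 304.

304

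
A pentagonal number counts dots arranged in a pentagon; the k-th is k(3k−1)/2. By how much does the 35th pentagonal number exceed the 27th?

740

35·(3·35 − 1)/2 = 1820 and 27·(3·27 − 1)/2 = 1080.
Difference: 1820 − 1080 = 740.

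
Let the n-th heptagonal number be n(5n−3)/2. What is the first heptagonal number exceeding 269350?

270109

Solve n(5n−3)/2 > 269350 for integer n.
The largest n with value ≤ 269350 is 328 (since 268468 ≤ 269350 < 270109), so the first above is n = 329, value 270109.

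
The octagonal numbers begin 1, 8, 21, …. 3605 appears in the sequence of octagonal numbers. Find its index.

Set n(3n−2) = 3605, giving 3n² − 2n − 3605 = 0.
So n = (2 + 208) / 6 = 210/6 = 35.
Check: 35·(3·35 − 2) = 3605. ✓

35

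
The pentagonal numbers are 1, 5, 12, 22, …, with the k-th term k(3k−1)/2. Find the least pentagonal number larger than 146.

Solve n(3n−1)/2 > 146 for integer n.
The largest n with value ≤ 146 is 10 (since 145 ≤ 146 < 176), so the first above is n = 11, value 176.

176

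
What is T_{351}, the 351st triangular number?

The 351st triangular number is n(n+1)/2 with n = 351.
351·352/2 = 123552/2 = 61776.

61776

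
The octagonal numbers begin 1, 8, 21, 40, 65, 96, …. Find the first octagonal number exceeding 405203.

405536

Solve n(3n−2) > 405203 for integer n.
The largest n with value ≤ 405203 is 367 (since 403333 ≤ 405203 < 405536), so the first above is n = 368, value 405536.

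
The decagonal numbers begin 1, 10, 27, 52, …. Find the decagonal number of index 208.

The 208th decagonal number is n(4n−3) with n = 208.
208·(4·208 − 3) = 208·829 = 172432.

172432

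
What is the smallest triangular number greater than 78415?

Solve n(n+1)/2 > 78415 for integer n.
The largest n with value ≤ 78415 is 395 (since 78210 ≤ 78415 < 78606), so the first above is n = 396, value 78606.

78606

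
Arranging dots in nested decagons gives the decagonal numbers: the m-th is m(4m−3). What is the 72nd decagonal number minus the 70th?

72·(4·72 − 3) = 20520 and 70·(4·70 − 3) = 19390.
Difference: 20520 − 19390 = 1130.

1130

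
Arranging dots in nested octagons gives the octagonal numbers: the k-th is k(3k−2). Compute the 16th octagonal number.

16·(3·16 − 2) = 16·46 = 736.

736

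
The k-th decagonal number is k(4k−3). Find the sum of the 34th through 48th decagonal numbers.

100135

Σ i(4i−3) = 4Σi² − 3Σi over i = 34..48.
Σi = 1176 − 561 = 615 and Σi² = 38024 − 12529 = 25495.
4·25495 − 3·615 = 100135.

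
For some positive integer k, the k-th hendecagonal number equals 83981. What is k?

Set n(9n−7)/2 = 83981, giving 9n² − 7n − 167962 = 0.
So n = (7 + 2459) / 18 = 2466/18 = 137.
Check: 137·(9·137 − 7)/2 = 83981. ✓

137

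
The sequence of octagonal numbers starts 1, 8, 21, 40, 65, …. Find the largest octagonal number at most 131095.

Solve n(3n−2) ≤ 131095 for integer n.
n = 209 gives 130625 ≤ 131095, while n = 210 gives 131880 > 131095; so the answer is 130625.

130625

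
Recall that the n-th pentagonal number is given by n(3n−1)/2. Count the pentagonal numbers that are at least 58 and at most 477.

The n-th pentagonal number is n(3n−1)/2.
Smallest index with value ≥ 58: n = 7 (giving 70).
Largest index with value ≤ 477: n = 18 (giving 477).
Indices 7 through 18: 12 terms.

12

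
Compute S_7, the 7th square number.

49

7² = 49.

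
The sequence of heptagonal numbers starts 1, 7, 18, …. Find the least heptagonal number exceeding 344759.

345402

Solve n(5n−3)/2 > 344759 for integer n.
The largest n with value ≤ 344759 is 371 (since 343546 ≤ 344759 < 345402), so the first above is n = 372, value 345402.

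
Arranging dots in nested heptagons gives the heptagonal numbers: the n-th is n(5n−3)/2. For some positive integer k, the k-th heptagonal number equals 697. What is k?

17

Set n(5n−3)/2 = 697, giving 5n² − 3n − 1394 = 0.
So n = (3 + 167) / 10 = 170/10 = 17.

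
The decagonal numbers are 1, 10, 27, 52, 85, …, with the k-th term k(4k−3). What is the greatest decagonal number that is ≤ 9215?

Solve n(4n−3) ≤ 9215 for integer n.
n = 48 gives 9072 ≤ 9215, while n = 49 gives 9457 > 9215; so the answer is 9072.

9072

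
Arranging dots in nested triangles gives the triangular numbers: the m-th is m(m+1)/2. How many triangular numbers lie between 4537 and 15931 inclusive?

The n-th triangular number is n(n+1)/2.
Smallest index with value ≥ 4537: n = 95 (giving 4560).
Largest index with value ≤ 15931: n = 178 (giving 15931).
Indices 95 through 178: 84 terms.

84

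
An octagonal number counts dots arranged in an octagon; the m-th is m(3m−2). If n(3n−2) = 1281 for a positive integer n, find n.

21

Set n(3n−2) = 1281, giving 3n² − 2n − 1281 = 0.
The discriminant is 4 + 12·1281 = 15376, and √15376 = 124.
So n = (2 + 124) / 6 = 126/6 = 21.
Check: 21·(3·21 − 2) = 1281. ✓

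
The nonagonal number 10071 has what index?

Set n(7n−5)/2 = 10071, giving 7n² − 5n − 20142 = 0.
The discriminant is 25 + 56·10071 = 564001, and √564001 = 751.
So n = (5 + 751) / 14 = 756/14 = 54.

54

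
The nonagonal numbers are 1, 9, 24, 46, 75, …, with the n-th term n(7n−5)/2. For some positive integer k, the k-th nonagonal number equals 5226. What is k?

Set n(7n−5)/2 = 5226, giving 7n² − 5n − 10452 = 0.
The discriminant is 25 + 56·5226 = 292681, and √292681 = 541.
So n = (5 + 541) / 14 = 546/14 = 39.

39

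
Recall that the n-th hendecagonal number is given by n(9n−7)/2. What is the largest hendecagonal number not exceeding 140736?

Solve n(9n−7)/2 ≤ 140736 for integer n.
n = 177 gives 140361 ≤ 140736, while n = 178 gives 141955 > 140736; so the answer is 140361.

140361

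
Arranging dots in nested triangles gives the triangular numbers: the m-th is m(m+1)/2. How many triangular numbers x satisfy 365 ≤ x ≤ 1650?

The n-th triangular number is n(n+1)/2.
Smallest index with value ≥ 365: n = 27 (giving 378).
Largest index with value ≤ 1650: n = 56 (giving 1596).
Indices 27 through 56: 30 terms.

30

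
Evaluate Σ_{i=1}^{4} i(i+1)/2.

Σ i(i+1)/2 = (Σi² + Σi) / 2 over i = 1..4.
Σi = 10 and Σi² = 30.
(1·30 + 1·10) / 2 = 40/2 = 20.

20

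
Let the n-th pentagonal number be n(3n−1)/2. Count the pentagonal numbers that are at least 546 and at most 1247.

10

The n-th pentagonal number is n(3n−1)/2.
Smallest index with value ≥ 546: n = 20 (giving 590).
Largest index with value ≤ 1247: n = 29 (giving 1247).
Indices 20 through 29: 10 terms.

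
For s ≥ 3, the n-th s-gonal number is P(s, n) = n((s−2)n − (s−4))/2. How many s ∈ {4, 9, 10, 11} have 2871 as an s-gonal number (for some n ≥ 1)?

s = 4: P(4, 53) = 2809 and P(4, 54) = 2916; 2871 is not s-gonal.
s = 9: P(9, 29) = 2871. ✓
s = 10: P(10, 27) = 2835 and P(10, 28) = 3052; 2871 is not s-gonal.
s = 11: P(11, 25) = 2725 and P(11, 26) = 2951; 2871 is not s-gonal.
Hits: s ∈ {9} → 1.

1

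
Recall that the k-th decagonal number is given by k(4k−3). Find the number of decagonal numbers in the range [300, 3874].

The n-th decagonal number is n(4n−3).
Smallest index with value ≥ 300: n = 10 (giving 370).
Largest index with value ≤ 3874: n = 31 (giving 3751).
Indices 10 through 31: 22 terms.

22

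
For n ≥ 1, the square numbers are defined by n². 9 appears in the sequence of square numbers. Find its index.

3

We need n² = 9, so n = √9 = 3.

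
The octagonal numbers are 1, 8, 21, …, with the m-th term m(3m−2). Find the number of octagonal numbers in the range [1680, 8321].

The n-th octagonal number is n(3n−2).
Smallest index with value ≥ 1680: n = 24 (giving 1680).
Largest index with value ≤ 8321: n = 53 (giving 8321).
Indices 24 through 53: 30 terms.

30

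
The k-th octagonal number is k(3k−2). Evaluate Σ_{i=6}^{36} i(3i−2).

47151

Σ i(3i−2) = 3Σi² − 2Σi over i = 6..36.
Σi = 666 − 15 = 651 and Σi² = 16206 − 55 = 16151.
3·16151 − 2·651 = 47151.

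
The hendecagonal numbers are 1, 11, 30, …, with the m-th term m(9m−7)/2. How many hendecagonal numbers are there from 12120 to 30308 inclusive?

30

The n-th hendecagonal number is n(9n−7)/2.
Smallest index with value ≥ 12120: n = 53 (giving 12455).
Largest index with value ≤ 30308: n = 82 (giving 29971).
Indices 53 through 82: 30 terms.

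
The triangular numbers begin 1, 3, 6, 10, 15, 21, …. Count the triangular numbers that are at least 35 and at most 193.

The n-th triangular number is n(n+1)/2.
Smallest index with value ≥ 35: n = 8 (giving 36).
Largest index with value ≤ 193: n = 19 (giving 190).
Indices 8 through 19: 12 terms.

12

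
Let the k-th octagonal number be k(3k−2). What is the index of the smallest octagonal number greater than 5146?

42

Solve n(3n−2) > 5146 for integer n.
The largest n with value ≤ 5146 is 41 (since 4961 ≤ 5146 < 5208), so the first above is n = 42, value 5208.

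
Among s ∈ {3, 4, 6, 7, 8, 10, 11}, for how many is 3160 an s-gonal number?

s = 3: P(3, 79) = 3160. ✓
s = 4: P(4, 56) = 3136 and P(4, 57) = 3249; 3160 is not s-gonal.
s = 6: P(6, 40) = 3160. ✓
s = 7: P(7, 35) = 3010 and P(7, 36) = 3186; 3160 is not s-gonal.
s = 8: P(8, 32) = 3008 and P(8, 33) = 3201; 3160 is not s-gonal.
s = 10: P(10, 28) = 3052 and P(10, 29) = 3277; 3160 is not s-gonal.
s = 11: P(11, 26) = 2951 and P(11, 27) = 3186; 3160 is not s-gonal.
Hits: s ∈ {3, 6} → 2.

2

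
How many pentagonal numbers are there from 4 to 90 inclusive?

6

The n-th pentagonal number is n(3n−1)/2.
Smallest index with value ≥ 4: n = 2 (giving 5).
Largest index with value ≤ 90: n = 7 (giving 70).
Indices 2 through 7: 6 terms.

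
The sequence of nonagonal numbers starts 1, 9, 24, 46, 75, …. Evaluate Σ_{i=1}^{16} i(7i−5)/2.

4896

Σ i(7i−5)/2 = (7Σi² − 5Σi) / 2 over i = 1..16.
Σi = 136 and Σi² = 1496.
(7·1496 − 5·136) / 2 = 9792/2 = 4896.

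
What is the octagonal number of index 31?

The 31st octagonal number is n(3n−2) with n = 31.
31·(3·31 − 2) = 31·91 = 2821.

2821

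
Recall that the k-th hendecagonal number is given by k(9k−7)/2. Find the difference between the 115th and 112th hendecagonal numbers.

3054

115·(9·115 − 7)/2 = 59110 and 112·(9·112 − 7)/2 = 56056.
Difference: 59110 − 56056 = 3054.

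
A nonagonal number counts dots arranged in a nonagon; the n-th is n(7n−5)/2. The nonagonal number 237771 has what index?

Set n(7n−5)/2 = 237771, giving 7n² − 5n − 475542 = 0.
The discriminant is 25 + 56·237771 = 13315201, and √13315201 = 3649.
So n = (5 + 3649) / 14 = 3654/14 = 261.

261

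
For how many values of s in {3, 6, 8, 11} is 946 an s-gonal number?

s = 3: P(3, 43) = 946. ✓
s = 6: P(6, 22) = 946. ✓
s = 8: P(8, 18) = 936 and P(8, 19) = 1045; 946 is not s-gonal.
s = 11: P(11, 14) = 833 and P(11, 15) = 960; 946 is not s-gonal.
Hits: s ∈ {3, 6} → 2.

2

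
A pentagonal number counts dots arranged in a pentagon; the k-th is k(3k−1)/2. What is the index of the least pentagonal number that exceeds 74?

Solve n(3n−1)/2 > 74 for integer n.
The largest n with value ≤ 74 is 7 (since 70 ≤ 74 < 92), so the first above is n = 8, value 92.

8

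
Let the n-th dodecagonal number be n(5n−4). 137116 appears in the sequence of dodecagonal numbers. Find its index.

166

Set n(5n−4) = 137116, giving 5n² − 4n − 137116 = 0.
So n = (4 + 1656) / 10 = 1660/10 = 166.
Check: 166·(5·166 − 4) = 137116. ✓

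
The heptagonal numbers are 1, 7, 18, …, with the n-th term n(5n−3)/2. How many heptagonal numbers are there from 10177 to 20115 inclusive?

26

The n-th heptagonal number is n(5n−3)/2.
Smallest index with value ≥ 10177: n = 65 (giving 10465).
Largest index with value ≤ 20115: n = 90 (giving 20115).
Indices 65 through 90: 26 terms.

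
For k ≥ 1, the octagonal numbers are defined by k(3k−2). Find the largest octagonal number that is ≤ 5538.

Solve n(3n−2) ≤ 5538 for integer n.
n = 43 gives 5461 ≤ 5538, while n = 44 gives 5720 > 5538; so the answer is 5461.

5461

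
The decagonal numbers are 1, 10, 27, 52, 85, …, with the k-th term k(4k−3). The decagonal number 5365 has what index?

37

Set n(4n−3) = 5365, giving 4n² − 3n − 5365 = 0.
The discriminant is 9 + 16·5365 = 85849, and √85849 = 293.
So n = (3 + 293) / 8 = 296/8 = 37.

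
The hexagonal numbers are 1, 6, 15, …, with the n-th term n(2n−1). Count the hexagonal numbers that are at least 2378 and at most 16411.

56

The n-th hexagonal number is n(2n−1).
Smallest index with value ≥ 2378: n = 35 (giving 2415).
Largest index with value ≤ 16411: n = 90 (giving 16110).
Indices 35 through 90: 56 terms.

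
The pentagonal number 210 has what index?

12

Set n(3n−1)/2 = 210, giving 3n² − n − 420 = 0.
The discriminant is 1 + 24·210 = 5041, and √5041 = 71.
So n = (1 + 71) / 6 = 72/6 = 12.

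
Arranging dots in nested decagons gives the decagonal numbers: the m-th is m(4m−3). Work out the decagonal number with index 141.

79101

The 141st decagonal number is n(4n−3) with n = 141.
141·(4·141 − 3) = 141·561 = 79101.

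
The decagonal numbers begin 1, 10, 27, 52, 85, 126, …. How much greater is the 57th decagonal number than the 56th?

Consecutive decagonal numbers differ by 8n − 7: here 8·57 − 7 = 449.

449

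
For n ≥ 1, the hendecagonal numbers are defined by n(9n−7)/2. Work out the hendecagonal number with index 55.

13420

The 55th hendecagonal number is n(9n−7)/2 with n = 55.
55·(9·55 − 7)/2 = 55·488/2 = 55·244 = 13420.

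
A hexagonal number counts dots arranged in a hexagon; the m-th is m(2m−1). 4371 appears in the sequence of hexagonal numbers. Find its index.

Set n(2n−1) = 4371, giving 2n² − n − 4371 = 0.
The discriminant is 1 + 8·4371 = 34969, and √34969 = 187.
So n = (1 + 187) / 4 = 188/4 = 47.

47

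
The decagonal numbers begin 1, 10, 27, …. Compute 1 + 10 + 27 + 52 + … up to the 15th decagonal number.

4600

Σ i(4i−3) = 4Σi² − 3Σi over i = 1..15.
Σi = 120 and Σi² = 1240.
4·1240 − 3·120 = 4600.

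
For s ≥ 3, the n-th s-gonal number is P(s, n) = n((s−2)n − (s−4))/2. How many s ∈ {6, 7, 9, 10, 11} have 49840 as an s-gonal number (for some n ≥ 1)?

1

s = 6: P(6, 158) = 49770 and P(6, 159) = 50403; 49840 is not s-gonal.
s = 7: P(7, 141) = 49491 and P(7, 142) = 50197; 49840 is not s-gonal.
s = 9: P(9, 119) = 49266 and P(9, 120) = 50100; 49840 is not s-gonal.
s = 10: P(10, 112) = 49840. ✓
s = 11: P(11, 105) = 49245 and P(11, 106) = 50191; 49840 is not s-gonal.
Hits: s ∈ {10} → 1.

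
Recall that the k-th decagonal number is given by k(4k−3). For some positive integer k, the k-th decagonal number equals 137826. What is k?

186

Set n(4n−3) = 137826, giving 4n² − 3n − 137826 = 0.
The discriminant is 9 + 16·137826 = 2205225, and √2205225 = 1485.
So n = (3 + 1485) / 8 = 1488/8 = 186.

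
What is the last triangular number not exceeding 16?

15

Solve n(n+1)/2 ≤ 16 for integer n.
n = 5 gives 15 ≤ 16, while n = 6 gives 21 > 16; so the answer is 15.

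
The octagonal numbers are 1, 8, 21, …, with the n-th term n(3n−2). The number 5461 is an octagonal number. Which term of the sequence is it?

43

Set n(3n−2) = 5461, giving 3n² − 2n − 5461 = 0.
The discriminant is 4 + 12·5461 = 65536, and √65536 = 256.
So n = (2 + 256) / 6 = 258/6 = 43.
Check: 43·(3·43 − 2) = 5461. ✓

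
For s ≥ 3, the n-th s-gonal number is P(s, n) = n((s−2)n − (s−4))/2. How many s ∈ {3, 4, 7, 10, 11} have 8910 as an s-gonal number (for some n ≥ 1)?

s = 3: P(3, 132) = 8778 and P(3, 133) = 8911; 8910 is not s-gonal.
s = 4: P(4, 94) = 8836 and P(4, 95) = 9025; 8910 is not s-gonal.
s = 7: P(7, 60) = 8910. ✓
s = 10: P(10, 47) = 8695 and P(10, 48) = 9072; 8910 is not s-gonal.
s = 11: P(11, 44) = 8558 and P(11, 45) = 8955; 8910 is not s-gonal.
Hits: s ∈ {7} → 1.

1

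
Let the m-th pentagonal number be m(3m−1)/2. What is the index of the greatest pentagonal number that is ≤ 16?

3

Solve n(3n−1)/2 ≤ 16 for integer n.
n = 3 gives 12 ≤ 16, while n = 4 gives 22 > 16; so the answer is index 3.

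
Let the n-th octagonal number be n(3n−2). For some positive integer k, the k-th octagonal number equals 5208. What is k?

42

Set n(3n−2) = 5208, giving 3n² − 2n − 5208 = 0.
The discriminant is 4 + 12·5208 = 62500, and √62500 = 250.
So n = (2 + 250) / 6 = 252/6 = 42.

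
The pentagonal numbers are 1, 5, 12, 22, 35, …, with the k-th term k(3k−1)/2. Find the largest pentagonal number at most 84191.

Solve n(3n−1)/2 ≤ 84191 for integer n.
n = 237 gives 84135 ≤ 84191, while n = 238 gives 84847 > 84191; so the answer is 84135.

84135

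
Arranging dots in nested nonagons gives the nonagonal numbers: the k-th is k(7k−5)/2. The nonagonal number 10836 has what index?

56

Set n(7n−5)/2 = 10836, giving 7n² − 5n − 21672 = 0.
The discriminant is 25 + 56·10836 = 606841, and √606841 = 779.
So n = (5 + 779) / 14 = 784/14 = 56.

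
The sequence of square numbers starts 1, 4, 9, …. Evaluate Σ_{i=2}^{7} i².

139

Σ_{i=2}^{7} i² = 140 − 1 = 139.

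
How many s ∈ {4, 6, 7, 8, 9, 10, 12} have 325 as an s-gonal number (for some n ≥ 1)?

s = 4: P(4, 18) = 324 and P(4, 19) = 361; 325 is not s-gonal.
s = 6: P(6, 13) = 325. ✓
s = 7: P(7, 11) = 286 and P(7, 12) = 342; 325 is not s-gonal.
s = 8: P(8, 10) = 280 and P(8, 11) = 341; 325 is not s-gonal.
s = 9: P(9, 10) = 325. ✓
s = 10: P(10, 9) = 297 and P(10, 10) = 370; 325 is not s-gonal.
s = 12: P(12, 8) = 288 and P(12, 9) = 369; 325 is not s-gonal.
Hits: s ∈ {6, 9} → 2.

2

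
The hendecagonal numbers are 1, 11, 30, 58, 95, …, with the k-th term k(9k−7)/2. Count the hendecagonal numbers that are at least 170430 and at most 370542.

93

The n-th hendecagonal number is n(9n−7)/2.
Smallest index with value ≥ 170430: n = 195 (giving 170430).
Largest index with value ≤ 370542: n = 287 (giving 369656).
Indices 195 through 287: 93 terms.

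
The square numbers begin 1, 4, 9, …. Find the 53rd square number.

2809

The 53rd square number is n² with n = 53.
53² = 2809.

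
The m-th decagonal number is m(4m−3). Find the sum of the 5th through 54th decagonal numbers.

Σ i(4i−3) = 4Σi² − 3Σi over i = 5..54.
Σi = 1485 − 10 = 1475 and Σi² = 53955 − 30 = 53925.
4·53925 − 3·1475 = 211275.

211275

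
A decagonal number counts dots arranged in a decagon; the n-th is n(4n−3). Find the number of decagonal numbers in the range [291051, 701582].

149

The n-th decagonal number is n(4n−3).
Smallest index with value ≥ 291051: n = 271 (giving 292951).
Largest index with value ≤ 701582: n = 419 (giving 700987).
Indices 271 through 419: 149 terms.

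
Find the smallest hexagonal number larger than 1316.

1326

Solve n(2n−1) > 1316 for integer n.
The largest n with value ≤ 1316 is 25 (since 1225 ≤ 1316 < 1326), so the first above is n = 26, value 1326.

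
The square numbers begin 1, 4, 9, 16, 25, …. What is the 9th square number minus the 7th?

9² = 81 and 7² = 49.
Difference: 81 − 49 = 32.

32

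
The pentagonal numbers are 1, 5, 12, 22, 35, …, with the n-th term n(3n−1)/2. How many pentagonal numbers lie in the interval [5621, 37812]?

97

The n-th pentagonal number is n(3n−1)/2.
Smallest index with value ≥ 5621: n = 62 (giving 5735).
Largest index with value ≤ 37812: n = 158 (giving 37367).
Indices 62 through 158: 97 terms.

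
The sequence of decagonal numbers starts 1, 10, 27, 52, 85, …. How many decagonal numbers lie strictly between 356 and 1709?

The n-th decagonal number is n(4n−3).
Smallest index with value > 356: n = 10 (giving 370).
Largest index with value < 1709: n = 21 (giving 1701).
Indices 10 through 21: 12 terms.

12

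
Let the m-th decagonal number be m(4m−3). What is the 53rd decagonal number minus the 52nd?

417

Consecutive decagonal numbers differ by 8n − 7: here 8·53 − 7 = 417.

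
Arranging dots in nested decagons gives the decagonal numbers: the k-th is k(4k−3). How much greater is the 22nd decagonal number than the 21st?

Consecutive decagonal numbers differ by 8n − 7: here 8·22 − 7 = 169.

169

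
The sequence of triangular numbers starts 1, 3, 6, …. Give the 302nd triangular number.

The 302nd triangular number is n(n+1)/2 with n = 302.
302·303/2 = 91506/2 = 45753.

45753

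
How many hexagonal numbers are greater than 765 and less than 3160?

The n-th hexagonal number is n(2n−1).
Smallest index with value > 765: n = 20 (giving 780).
Largest index with value < 3160: n = 39 (giving 3003).
Indices 20 through 39: 20 terms.

20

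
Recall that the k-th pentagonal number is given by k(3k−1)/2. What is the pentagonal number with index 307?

141220

307·(3·307 − 1)/2 = 307·920/2 = 307·460 = 141220.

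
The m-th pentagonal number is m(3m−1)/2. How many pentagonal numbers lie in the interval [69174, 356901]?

273

The n-th pentagonal number is n(3n−1)/2.
Smallest index with value ≥ 69174: n = 215 (giving 69230).
Largest index with value ≤ 356901: n = 487 (giving 355510).
Indices 215 through 487: 273 terms.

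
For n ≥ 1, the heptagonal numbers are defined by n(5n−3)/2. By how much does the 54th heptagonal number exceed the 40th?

3269

54·(5·54 − 3)/2 = 7209 and 40·(5·40 − 3)/2 = 3940.
Difference: 7209 − 3940 = 3269.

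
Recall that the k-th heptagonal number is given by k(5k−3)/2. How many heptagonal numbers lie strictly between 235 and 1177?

11

The n-th heptagonal number is n(5n−3)/2.
Smallest index with value > 235: n = 11 (giving 286).
Largest index with value < 1177: n = 21 (giving 1071).
Indices 11 through 21: 11 terms.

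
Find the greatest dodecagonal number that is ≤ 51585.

50601

Solve n(5n−4) ≤ 51585 for integer n.
n = 101 gives 50601 ≤ 51585, while n = 102 gives 51612 > 51585; so the answer is 50601.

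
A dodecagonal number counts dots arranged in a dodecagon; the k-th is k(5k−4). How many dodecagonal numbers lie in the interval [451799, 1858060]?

310

The n-th dodecagonal number is n(5n−4).
Smallest index with value ≥ 451799: n = 301 (giving 451801).
Largest index with value ≤ 1858060: n = 610 (giving 1858060).
Indices 301 through 610: 310 terms.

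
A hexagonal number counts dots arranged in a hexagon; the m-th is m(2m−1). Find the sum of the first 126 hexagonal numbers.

1341501

Σ i(2i−1) = 2Σi² − Σi over i = 1..126.
Σi = 8001 and Σi² = 674751.
2·674751 − 1·8001 = 1341501.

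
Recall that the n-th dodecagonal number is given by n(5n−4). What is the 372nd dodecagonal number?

372·(5·372 − 4) = 372·1856 = 690432.

690432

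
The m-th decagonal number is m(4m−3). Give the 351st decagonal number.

351·(4·351 − 3) = 351·1401 = 491751.

491751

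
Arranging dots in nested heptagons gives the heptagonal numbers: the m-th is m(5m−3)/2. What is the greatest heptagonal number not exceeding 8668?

8614

Solve n(5n−3)/2 ≤ 8668 for integer n.
n = 59 gives 8614 ≤ 8668, while n = 60 gives 8910 > 8668; so the answer is 8614.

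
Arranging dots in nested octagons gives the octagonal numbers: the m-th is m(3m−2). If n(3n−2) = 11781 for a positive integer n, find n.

Set n(3n−2) = 11781, giving 3n² − 2n − 11781 = 0.
The discriminant is 4 + 12·11781 = 141376, and √141376 = 376.
So n = (2 + 376) / 6 = 378/6 = 63.

63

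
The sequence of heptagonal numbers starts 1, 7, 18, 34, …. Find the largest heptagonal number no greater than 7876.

Solve n(5n−3)/2 ≤ 7876 for integer n.
n = 56 gives 7756 ≤ 7876, while n = 57 gives 8037 > 7876; so the answer is 7756.

7756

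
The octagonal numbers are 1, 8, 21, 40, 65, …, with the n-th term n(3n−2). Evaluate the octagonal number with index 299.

The 299th octagonal number is n(3n−2) with n = 299.
299·(3·299 − 2) = 299·895 = 267605.

267605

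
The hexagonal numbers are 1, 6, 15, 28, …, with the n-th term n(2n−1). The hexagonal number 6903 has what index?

59

Set n(2n−1) = 6903, giving 2n² − n − 6903 = 0.
The discriminant is 1 + 8·6903 = 55225, and √55225 = 235.
So n = (1 + 235) / 4 = 236/4 = 59.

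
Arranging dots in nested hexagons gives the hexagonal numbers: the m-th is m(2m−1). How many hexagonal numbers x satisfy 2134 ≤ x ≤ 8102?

31

The n-th hexagonal number is n(2n−1).
Smallest index with value ≥ 2134: n = 33 (giving 2145).
Largest index with value ≤ 8102: n = 63 (giving 7875).
Indices 33 through 63: 31 terms.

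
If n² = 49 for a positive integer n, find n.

We need n² = 49, so n = √49 = 7.

7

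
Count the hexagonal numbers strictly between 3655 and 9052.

24

The n-th hexagonal number is n(2n−1).
Smallest index with value > 3655: n = 44 (giving 3828).
Largest index with value < 9052: n = 67 (giving 8911).
Indices 44 through 67: 24 terms.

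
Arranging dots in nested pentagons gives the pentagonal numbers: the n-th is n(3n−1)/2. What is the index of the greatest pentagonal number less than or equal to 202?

Solve n(3n−1)/2 ≤ 202 for integer n.
n = 11 gives 176 ≤ 202, while n = 12 gives 210 > 202; so the answer is index 11.

11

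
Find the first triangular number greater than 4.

6

Solve n(n+1)/2 > 4 for integer n.
The largest n with value ≤ 4 is 2 (since 3 ≤ 4 < 6), so the first above is n = 3, value 6.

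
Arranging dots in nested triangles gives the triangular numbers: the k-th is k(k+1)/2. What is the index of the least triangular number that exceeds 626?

Solve n(n+1)/2 > 626 for integer n.
The largest n with value ≤ 626 is 34 (since 595 ≤ 626 < 630), so the first above is n = 35, value 630.

35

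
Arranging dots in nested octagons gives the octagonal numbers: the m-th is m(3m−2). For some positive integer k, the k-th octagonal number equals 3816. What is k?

36

Set n(3n−2) = 3816, giving 3n² − 2n − 3816 = 0.
The discriminant is 4 + 12·3816 = 45796, and √45796 = 214.
So n = (2 + 214) / 6 = 216/6 = 36.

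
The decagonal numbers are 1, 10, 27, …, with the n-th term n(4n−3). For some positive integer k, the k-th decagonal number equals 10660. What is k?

Set n(4n−3) = 10660, giving 4n² − 3n − 10660 = 0.
So n = (3 + 413) / 8 = 416/8 = 52.
Check: 52·(4·52 − 3) = 10660. ✓

52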